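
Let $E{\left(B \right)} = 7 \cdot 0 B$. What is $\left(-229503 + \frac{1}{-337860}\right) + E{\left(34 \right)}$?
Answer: $- \frac{77539883581}{337860} \approx -2.295 \cdot 10^{5}$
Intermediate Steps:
$E{\left(B \right)} = 0$ ($E{\left(B \right)} = 0 B = 0$)
$\left(-229503 + \frac{1}{-337860}\right) + E{\left(34 \right)} = \left(-229503 + \frac{1}{-337860}\right) + 0 = \left(-229503 - \frac{1}{337860}\right) + 0 = - \frac{77539883581}{337860} + 0 = - \frac{77539883581}{337860}$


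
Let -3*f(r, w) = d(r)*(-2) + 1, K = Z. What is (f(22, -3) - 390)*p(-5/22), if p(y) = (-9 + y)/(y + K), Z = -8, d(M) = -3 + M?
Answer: -229999/543 ≈ -423.57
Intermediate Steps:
K = -8
p(y) = (-9 + y)/(-8 + y) (p(y) = (-9 + y)/(y - 8) = (-9 + y)/(-8 + y))
f(r, w) = -7/3 + 2*r/3 (f(r, w) = -((-3 + r)*(-2) + 1)/3 = -((6 - 2*r) + 1)/3 = -(7 - 2*r)/3 = -7/3 + 2*r/3)
(f(22, -3) - 390)*p(-5/22) = ((-7/3 + (2/3)*22) - 390)*((-9 - 5/22)/(-8 - 5/22)) = ((-7/3 + 44/3) - 390)*((-9 - 5*1/22)/(-8 - 5*1/22)) = (37/3 - 390)*((-9 - 5/22)/(-8 - 5/22)) = -1133*(-203)/(3*(-181/22)*22) = -(-24926)*(-203)/(543*22) = -1133/3*203/181 = -229999/543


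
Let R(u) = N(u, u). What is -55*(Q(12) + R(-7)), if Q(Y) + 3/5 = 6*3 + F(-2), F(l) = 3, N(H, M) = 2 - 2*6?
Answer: -572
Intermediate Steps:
N(H, M) = -10 (N(H, M) = 2 - 12 = -10)
R(u) = -10
Q(Y) = 102/5 (Q(Y) = -⅗ + (6*3 + 3) = -⅗ + (18 + 3) = -⅗ + 21 = 102/5)
-55*(Q(12) + R(-7)) = -55*(102/5 - 10) = -55*52/5 = -572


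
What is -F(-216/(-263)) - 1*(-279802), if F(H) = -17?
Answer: 279819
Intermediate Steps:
-F(-216/(-263)) - 1*(-279802) = -1*(-17) - 1*(-279802) = 17 + 279802 = 279819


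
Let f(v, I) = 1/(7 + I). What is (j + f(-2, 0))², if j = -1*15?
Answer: 10816/49 ≈ 220.73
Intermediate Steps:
j = -15
(j + f(-2, 0))² = (-15 + 1/(7 + 0))² = (-15 + 1/7)² = (-15 + ⅐)² = (-104/7)² = 10816/49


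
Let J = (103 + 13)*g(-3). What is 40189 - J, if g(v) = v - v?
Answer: 40189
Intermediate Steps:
g(v) = 0
J = 0 (J = (103 + 13)*0 = 116*0 = 0)
40189 - J = 40189 - 1*0 = 40189 + 0 = 40189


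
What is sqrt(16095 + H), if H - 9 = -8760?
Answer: 12*sqrt(51) ≈ 85.697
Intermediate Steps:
H = -8751 (H = 9 - 8760 = -8751)
sqrt(16095 + H) = sqrt(16095 - 8751) = sqrt(7344) = 12*sqrt(51)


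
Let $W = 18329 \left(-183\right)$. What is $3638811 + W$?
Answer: $284604$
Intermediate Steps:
$W = -3354207$
$3638811 + W = 3638811 - 3354207 = 284604$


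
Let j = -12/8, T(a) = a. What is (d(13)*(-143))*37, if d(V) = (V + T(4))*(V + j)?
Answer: -2068781/2 ≈ -1.0344e+6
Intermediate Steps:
j = -3/2 (j = -12*⅛ = -3/2 ≈ -1.5000)
d(V) = (4 + V)*(-3/2 + V) (d(V) = (V + 4)*(V - 3/2) = (4 + V)*(-3/2 + V))
(d(13)*(-143))*37 = ((-6 + 13² + (5/2)*13)*(-143))*37 = ((-6 + 169 + 65/2)*(-143))*37 = ((391/2)*(-143))*37 = -55913/2*37 = -2068781/2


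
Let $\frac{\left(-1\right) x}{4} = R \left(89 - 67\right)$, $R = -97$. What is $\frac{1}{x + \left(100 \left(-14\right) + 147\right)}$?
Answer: $\frac{1}{7283} \approx 0.00013731$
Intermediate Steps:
$x = 8536$ ($x = - 4 \left(- 97 \left(89 - 67\right)\right) = - 4 \left(\left(-97\right) 22\right) = \left(-4\right) \left(-2134\right) = 8536$)
$\frac{1}{x + \left(100 \left(-14\right) + 147\right)} = \frac{1}{8536 + \left(100 \left(-14\right) + 147\right)} = \frac{1}{8536 + \left(-1400 + 147\right)} = \frac{1}{8536 - 1253} = \frac{1}{7283}$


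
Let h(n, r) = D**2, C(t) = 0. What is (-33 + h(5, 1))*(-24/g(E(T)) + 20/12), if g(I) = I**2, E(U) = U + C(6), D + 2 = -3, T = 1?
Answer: 536/3 ≈ 178.67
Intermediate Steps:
D = -5 (D = -2 - 3 = -5)
E(U) = U (E(U) = U + 0 = U)
h(n, r) = 25 (h(n, r) = (-5)**2 = 25)
(-33 + h(5, 1))*(-24/g(E(T)) + 20/12) = (-33 + 25)*(-24/(1**2) + 20/12) = -8*(-24/1 + 20*(1/12)) = -8*(-24*1 + 5/3) = -8*(-24 + 5/3) = -8*(-67/3) = 536/3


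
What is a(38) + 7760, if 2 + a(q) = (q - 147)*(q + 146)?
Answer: -12298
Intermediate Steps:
a(q) = -2 + (-147 + q)*(146 + q) (a(q) = -2 + (q - 147)*(q + 146) = -2 + (-147 + q)*(146 + q))
a(38) + 7760 = (-21464 + 38**2 - 1*38) + 7760 = (-21464 + 1444 - 38) + 7760 = -20058 + 7760 = -12298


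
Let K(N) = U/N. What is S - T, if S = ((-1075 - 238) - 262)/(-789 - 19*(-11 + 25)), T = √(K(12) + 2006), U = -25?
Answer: 315/211 - √72141/6 ≈ -43.272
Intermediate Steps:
K(N) = -25/N
T = √72141/6 (T = √(-25/12 + 2006) = √(24047/12) = √72141/6 ≈ 44.765)
S = 315/211 (S = (-1313 - 262)/(-789 - 19*14) = -1575/(-789 - 266) = -1575/(-1055) = -1575*(-1/1055) = 315/211 ≈ 1.4929)
S - T = 315/211 - √72141/6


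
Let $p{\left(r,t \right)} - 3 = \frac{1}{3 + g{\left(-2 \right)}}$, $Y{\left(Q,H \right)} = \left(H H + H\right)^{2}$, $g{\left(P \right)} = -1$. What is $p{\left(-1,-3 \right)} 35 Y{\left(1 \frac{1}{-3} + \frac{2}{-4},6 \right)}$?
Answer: $216090$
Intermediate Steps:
$Y{\left(Q,H \right)} = \left(H + H^{2}\right)^{2}$ ($Y{\left(Q,H \right)} = \left(H^{2} + H\right)^{2} = \left(H + H^{2}\right)^{2}$)
$p{\left(r,t \right)} = \frac{7}{2}$ ($p{\left(r,t \right)} = 3 + \frac{1}{3 - 1} = 3 + \frac{1}{2} = \frac{7}{2}$)
$p{\left(-1,-3 \right)} 35 Y{\left(1 \frac{1}{-3} + \frac{2}{-4},6 \right)} = \frac{7}{2} \cdot 35 \cdot 6^{2} \left(1 + 6\right)^{2} = \frac{245 \cdot 36 \cdot 7^{2}}{2} = \frac{245 \cdot 36 \cdot 49}{2} = \frac{245}{2} \cdot 1764 = 216090$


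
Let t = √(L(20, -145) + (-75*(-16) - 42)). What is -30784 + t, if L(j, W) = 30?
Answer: -30784 + 6*√33 ≈ -30750.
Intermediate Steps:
t = 6*√33 (t = √(30 + (-75*(-16) - 42)) = √(30 + (1200 - 42)) = √(30 + 1158) = √1188 = 6*√33 ≈ 34.467)
-30784 + t = -30784 + 6*√33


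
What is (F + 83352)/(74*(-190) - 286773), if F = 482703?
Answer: -566055/300833 ≈ -1.8816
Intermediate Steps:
(F + 83352)/(74*(-190) - 286773) = (482703 + 83352)/(74*(-190) - 286773) = 566055/(-14060 - 286773) = 566055/(-300833) = 566055*(-1/300833) = -566055/300833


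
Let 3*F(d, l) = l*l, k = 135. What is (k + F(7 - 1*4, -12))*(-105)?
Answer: -19215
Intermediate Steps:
F(d, l) = l**2/3 (F(d, l) = (l*l)/3 = l**2/3)
(k + F(7 - 1*4, -12))*(-105) = (135 + (1/3)*(-12)**2)*(-105) = (135 + (1/3)*144)*(-105) = (135 + 48)*(-105) = 183*(-105) = -19215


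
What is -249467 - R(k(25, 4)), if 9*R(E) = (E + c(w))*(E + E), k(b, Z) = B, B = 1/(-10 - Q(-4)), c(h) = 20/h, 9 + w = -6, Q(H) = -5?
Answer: -168390271/675 ≈ -2.4947e+5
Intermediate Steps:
w = -15 (w = -9 - 6 = -15)
B = -⅕ (B = 1/(-10 - 1*(-5)) = 1/(-10 + 5) = 1/(-5) = -⅕ ≈ -0.20000)
k(b, Z) = -⅕
R(E) = 2*E*(-4/3 + E)/9 (R(E) = ((E + 20/(-15))*(E + E))/9 = ((E + 20*(-1/15))*(2*E))/9 = ((E - 4/3)*(2*E))/9 = ((-4/3 + E)*(2*E))/9 = (2*E*(-4/3 + E))/9 = 2*E*(-4/3 + E)/9)
-249467 - R(k(25, 4)) = -249467 - 2*(-1)*(-4 + 3*(-⅕))/(27*5) = -249467 - 2*(-1)*(-4 - ⅗)/(27*5) = -249467 - 2*(-1)*(-23)/(27*5*5) = -249467 - 1*46/675 = -249467 - 46/675 = -168390271/675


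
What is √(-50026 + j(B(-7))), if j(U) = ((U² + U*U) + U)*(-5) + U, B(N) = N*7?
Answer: 4*I*√4615 ≈ 271.74*I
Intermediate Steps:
B(N) = 7*N
j(U) = -10*U² - 4*U (j(U) = ((U² + U²) + U)*(-5) + U = (2*U² + U)*(-5) + U = (U + 2*U²)*(-5) + U = (-10*U² - 5*U) + U = -10*U² - 4*U)
√(-50026 + j(B(-7))) = √(-50026 - 2*7*(-7)*(2 + 5*(7*(-7)))) = √(-50026 - 2*(-49)*(2 + 5*(-49))) = √(-50026 - 2*(-49)*(2 - 245)) = √(-50026 - 2*(-49)*(-243)) = √(-50026 - 23814) = √(-73840) = 4*I*√4615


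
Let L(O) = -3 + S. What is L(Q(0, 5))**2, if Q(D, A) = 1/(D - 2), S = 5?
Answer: 4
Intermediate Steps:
Q(D, A) = 1/(-2 + D)
L(O) = 2 (L(O) = -3 + 5 = 2)
L(Q(0, 5))**2 = 2**2 = 4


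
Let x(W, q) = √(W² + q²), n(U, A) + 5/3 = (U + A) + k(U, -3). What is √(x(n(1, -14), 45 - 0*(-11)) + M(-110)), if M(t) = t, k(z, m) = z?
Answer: √(-990 + 3*√19906)/3 ≈ 7.9354*I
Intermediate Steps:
n(U, A) = -5/3 + A + 2*U (n(U, A) = -5/3 + ((U + A) + U) = -5/3 + ((A + U) + U) = -5/3 + (A + 2*U) = -5/3 + A + 2*U)
√(x(n(1, -14), 45 - 0*(-11)) + M(-110)) = √(√((-5/3 - 14 + 2*1)² + (45 - 0*(-11))²) - 110) = √(√((-5/3 - 14 + 2)² + (45 - 1*0)²) - 110) = √(√((-41/3)² + (45 + 0)²) - 110) = √(√(1681/9 + 45²) - 110) = √(√(1681/9 + 2025) - 110) = √(√(19906/9) - 110) = √(√19906/3 - 110) = √(-110 + √19906/3)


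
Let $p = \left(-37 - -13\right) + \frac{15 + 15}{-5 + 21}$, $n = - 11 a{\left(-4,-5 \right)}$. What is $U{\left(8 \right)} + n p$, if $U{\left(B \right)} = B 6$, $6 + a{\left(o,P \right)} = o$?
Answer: $- \frac{9543}{4} \approx -2385.8$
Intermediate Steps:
$a{\left(o,P \right)} = -6 + o$
$U{\left(B \right)} = 6 B$
$n = 110$ ($n = - 11 \left(-6 - 4\right) = \left(-11\right) \left(-10\right) = 110$)
$p = - \frac{177}{8}$ ($p = \left(-37 + \left(-1 + 14\right)\right) + \frac{30}{16} = \left(-37 + 13\right) + 30 \cdot \frac{1}{16} = -24 + \frac{15}{8} = - \frac{177}{8} \approx -22.125$)
$U{\left(8 \right)} + n p = 6 \cdot 8 + 110 \left(- \frac{177}{8}\right) = 48 - \frac{9735}{4} = - \frac{9543}{4}$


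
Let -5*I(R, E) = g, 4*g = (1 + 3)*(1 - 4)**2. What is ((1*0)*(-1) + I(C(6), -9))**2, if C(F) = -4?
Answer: 81/25 ≈ 3.2400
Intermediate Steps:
g = 9 (g = ((1 + 3)*(1 - 4)**2)/4 = (4*(-3)**2)/4 = (4*9)/4 = (1/4)*36 = 9)
I(R, E) = -9/5 (I(R, E) = -1/5*9 = -9/5)
((1*0)*(-1) + I(C(6), -9))**2 = ((1*0)*(-1) - 9/5)**2 = (0*(-1) - 9/5)**2 = (0 - 9/5)**2 = (-9/5)**2 = 81/25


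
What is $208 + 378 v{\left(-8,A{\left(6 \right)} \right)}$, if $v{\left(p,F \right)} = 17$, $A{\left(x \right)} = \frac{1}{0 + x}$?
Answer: $6634$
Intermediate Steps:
$A{\left(x \right)} = \frac{1}{x}$
$208 + 378 v{\left(-8,A{\left(6 \right)} \right)} = 208 + 378 \cdot 17 = 208 + 6426 = 6634$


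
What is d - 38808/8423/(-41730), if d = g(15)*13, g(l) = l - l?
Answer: 6468/58581965 ≈ 0.00011041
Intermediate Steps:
g(l) = 0
d = 0 (d = 0*13 = 0)
d - 38808/8423/(-41730) = 0 - 38808/8423/(-41730) = 0 - 38808*(1/8423)*(-1)/41730 = 0 - 38808*(-1)/(8423*41730) = 0 - 1*(-6468/58581965) = 0 + 6468/58581965 = 6468/58581965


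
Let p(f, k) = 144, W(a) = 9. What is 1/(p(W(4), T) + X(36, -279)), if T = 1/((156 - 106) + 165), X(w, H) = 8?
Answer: 1/152 ≈ 0.0065789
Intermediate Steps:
T = 1/215 (T = 1/(50 + 165) = 1/215 ≈ 0.0046512)
1/(p(W(4), T) + X(36, -279)) = 1/(144 + 8) = 1/152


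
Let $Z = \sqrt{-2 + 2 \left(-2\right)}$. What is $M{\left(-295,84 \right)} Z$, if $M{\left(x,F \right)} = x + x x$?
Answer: $86730 i \sqrt{6} \approx 2.1244 \cdot 10^{5} i$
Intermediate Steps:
$M{\left(x,F \right)} = x + x^{2}$
$Z = i \sqrt{6}$ ($Z = \sqrt{-2 - 4} = \sqrt{-6} = i \sqrt{6} \approx 2.4495 i$)
$M{\left(-295,84 \right)} Z = - 295 \left(1 - 295\right) i \sqrt{6} = \left(-295\right) \left(-294\right) i \sqrt{6} = 86730 i \sqrt{6}$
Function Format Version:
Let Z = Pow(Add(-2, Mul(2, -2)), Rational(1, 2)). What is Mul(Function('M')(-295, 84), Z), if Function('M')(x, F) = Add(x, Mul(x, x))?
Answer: Mul(86730, I, Pow(6, Rational(1, 2))) ≈ Mul(2.1244e+5, I)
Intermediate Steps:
Function('M')(x, F) = Add(x, Pow(x, 2))
Z = Mul(I, Pow(6, Rational(1, 2))) (Z = Pow(Add(-2, -4), Rational(1, 2)) = Pow(-6, Rational(1, 2)) = Mul(I, Pow(6, Rational(1, 2))) ≈ Mul(2.4495, I))
Mul(Function('M')(-295, 84), Z) = Mul(Mul(-295, Add(1, -295)), Mul(I, Pow(6, Rational(1, 2)))) = Mul(Mul(-295, -294), Mul(I, Pow(6, Rational(1, 2)))) = Mul(86730, Mul(I, Pow(6, Rational(1, 2)))) = Mul(86730, I, Pow(6, Rational(1, 2)))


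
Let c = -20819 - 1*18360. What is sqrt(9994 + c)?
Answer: I*sqrt(29185) ≈ 170.84*I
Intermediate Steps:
c = -39179 (c = -20819 - 18360 = -39179)
sqrt(9994 + c) = sqrt(9994 - 39179) = sqrt(-29185) = I*sqrt(29185)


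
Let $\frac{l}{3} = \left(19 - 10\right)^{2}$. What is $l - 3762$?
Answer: $-3519$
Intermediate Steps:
$l = 243$ ($l = 3 \left(19 - 10\right)^{2} = 3 \cdot 9^{2} = 3 \cdot 81 = 243$)
$l - 3762 = 243 - 3762 = -3519$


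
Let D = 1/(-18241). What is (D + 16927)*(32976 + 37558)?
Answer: 21778459146804/18241 ≈ 1.1939e+9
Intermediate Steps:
D = -1/18241 ≈ -5.4822e-5
(D + 16927)*(32976 + 37558) = (-1/18241 + 16927)*(32976 + 37558) = (308765406/18241)*70534 = 21778459146804/18241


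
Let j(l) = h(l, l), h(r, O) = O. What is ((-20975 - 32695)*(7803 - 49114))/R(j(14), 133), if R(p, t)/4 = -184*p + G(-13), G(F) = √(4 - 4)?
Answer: -1108580685/5152 ≈ -2.1517e+5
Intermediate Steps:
G(F) = 0 (G(F) = √0 = 0)
j(l) = l
R(p, t) = -736*p (R(p, t) = 4*(-184*p + 0) = 4*(-184*p) = -736*p)
((-20975 - 32695)*(7803 - 49114))/R(j(14), 133) = ((-20975 - 32695)*(7803 - 49114))/((-736*14)) = -53670*(-41311)/(-10304) = 2217161370*(-1/10304) = -1108580685/5152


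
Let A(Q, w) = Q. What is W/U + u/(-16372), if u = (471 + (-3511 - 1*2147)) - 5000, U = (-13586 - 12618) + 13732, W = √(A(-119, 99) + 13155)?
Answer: 10187/16372 - √3259/6236 ≈ 0.61307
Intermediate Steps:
W = 2*√3259 (W = √(-119 + 13155) = √13036 = 2*√3259 ≈ 114.18)
U = -12472 (U = -26204 + 13732 = -12472)
u = -10187 (u = (471 + (-3511 - 2147)) - 5000 = (471 - 5658) - 5000 = -5187 - 5000 = -10187)
W/U + u/(-16372) = (2*√3259)/(-12472) - 10187/(-16372) = (2*√3259)*(-1/12472) - 10187*(-1/16372) = -√3259/6236 + 10187/16372 = 10187/16372 - √3259/6236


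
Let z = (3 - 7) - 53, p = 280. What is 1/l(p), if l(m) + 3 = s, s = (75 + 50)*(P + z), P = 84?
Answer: 1/3372 ≈ 0.00029656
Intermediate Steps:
z = -57 (z = -4 - 53 = -57)
s = 3375 (s = (75 + 50)*(84 - 57) = 125*27 = 3375)
l(m) = 3372 (l(m) = -3 + 3375 = 3372)
1/l(p) = 1/3372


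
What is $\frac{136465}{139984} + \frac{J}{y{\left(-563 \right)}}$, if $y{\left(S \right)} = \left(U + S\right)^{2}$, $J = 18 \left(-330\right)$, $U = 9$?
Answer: $\frac{10262946745}{10740832336} \approx 0.95551$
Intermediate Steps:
$J = -5940$
$y{\left(S \right)} = \left(9 + S\right)^{2}$
$\frac{136465}{139984} + \frac{J}{y{\left(-563 \right)}} = \frac{136465}{139984} - \frac{5940}{\left(9 - 563\right)^{2}} = 136465 \cdot \frac{1}{139984} - \frac{5940}{\left(-554\right)^{2}} = \frac{136465}{139984} - \frac{5940}{306916} = \frac{136465}{139984} - \frac{1485}{76729} = \frac{10262946745}{10740832336}$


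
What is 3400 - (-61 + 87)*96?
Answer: 904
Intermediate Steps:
3400 - (-61 + 87)*96 = 3400 - 26*96 = 3400 - 1*2496 = 3400 - 2496 = 904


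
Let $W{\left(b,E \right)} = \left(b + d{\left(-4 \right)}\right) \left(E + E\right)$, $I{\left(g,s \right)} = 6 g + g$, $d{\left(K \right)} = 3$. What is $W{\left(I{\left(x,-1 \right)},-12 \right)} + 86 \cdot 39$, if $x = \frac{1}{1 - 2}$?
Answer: $3450$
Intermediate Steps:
$x = -1$ ($x = \frac{1}{-1} = -1$)
$I{\left(g,s \right)} = 7 g$
$W{\left(b,E \right)} = 2 E \left(3 + b\right)$ ($W{\left(b,E \right)} = \left(b + 3\right) \left(E + E\right) = \left(3 + b\right) 2 E = 2 E \left(3 + b\right)$)
$W{\left(I{\left(x,-1 \right)},-12 \right)} + 86 \cdot 39 = 2 \left(-12\right) \left(3 + 7 \left(-1\right)\right) + 86 \cdot 39 = 2 \left(-12\right) \left(3 - 7\right) + 3354 = 2 \left(-12\right) \left(-4\right) + 3354 = 96 + 3354 = 3450$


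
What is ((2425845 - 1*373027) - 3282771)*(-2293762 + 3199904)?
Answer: -1114512071326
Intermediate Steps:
((2425845 - 1*373027) - 3282771)*(-2293762 + 3199904) = ((2425845 - 373027) - 3282771)*906142 = (2052818 - 3282771)*906142 = -1229953*906142 = -1114512071326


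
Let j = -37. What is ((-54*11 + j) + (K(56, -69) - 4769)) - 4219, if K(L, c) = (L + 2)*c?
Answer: -13621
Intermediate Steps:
K(L, c) = c*(2 + L) (K(L, c) = (2 + L)*c = c*(2 + L))
((-54*11 + j) + (K(56, -69) - 4769)) - 4219 = ((-54*11 - 37) + (-69*(2 + 56) - 4769)) - 4219 = ((-594 - 37) + (-69*58 - 4769)) - 4219 = (-631 + (-4002 - 4769)) - 4219 = (-631 - 8771) - 4219 = -9402 - 4219 = -13621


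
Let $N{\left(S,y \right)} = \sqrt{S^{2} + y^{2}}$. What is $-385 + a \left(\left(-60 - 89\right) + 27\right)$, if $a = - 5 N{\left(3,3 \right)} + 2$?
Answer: $-629 + 1830 \sqrt{2} \approx 1959.0$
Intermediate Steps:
$a = 2 - 15 \sqrt{2}$ ($a = - 5 \sqrt{3^{2} + 3^{2}} + 2 = - 5 \sqrt{9 + 9} + 2 = - 5 \sqrt{18} + 2 = - 5 \cdot 3 \sqrt{2} + 2 = - 15 \sqrt{2} + 2 = 2 - 15 \sqrt{2} \approx -19.213$)
$-385 + a \left(\left(-60 - 89\right) + 27\right) = -385 + \left(2 - 15 \sqrt{2}\right) \left(\left(-60 - 89\right) + 27\right) = -385 + \left(2 - 15 \sqrt{2}\right) \left(-149 + 27\right) = -385 + \left(2 - 15 \sqrt{2}\right) \left(-122\right) = -385 - \left(244 - 1830 \sqrt{2}\right) = -629 + 1830 \sqrt{2}$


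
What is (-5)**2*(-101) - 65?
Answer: -2590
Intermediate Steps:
(-5)**2*(-101) - 65 = 25*(-101) - 65 = -2525 - 65 = -2590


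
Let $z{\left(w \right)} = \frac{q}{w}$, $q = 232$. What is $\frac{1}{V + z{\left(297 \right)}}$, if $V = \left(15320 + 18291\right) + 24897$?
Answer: $\frac{297}{17377108} \approx 1.7091 \cdot 10^{-5}$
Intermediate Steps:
$z{\left(w \right)} = \frac{232}{w}$
$V = 58508$ ($V = 33611 + 24897 = 58508$)
$\frac{1}{V + z{\left(297 \right)}} = \frac{1}{58508 + \frac{232}{297}} = \frac{1}{\frac{17377108}{297}} = \frac{297}{17377108}$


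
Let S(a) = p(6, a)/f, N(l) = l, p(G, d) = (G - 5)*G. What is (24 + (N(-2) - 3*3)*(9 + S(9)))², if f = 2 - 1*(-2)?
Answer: 33489/4 ≈ 8372.3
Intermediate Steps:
p(G, d) = G*(-5 + G) (p(G, d) = (-5 + G)*G = G*(-5 + G))
f = 4 (f = 2 + 2 = 4)
S(a) = 3/2 (S(a) = (6*(-5 + 6))/4 = (6*1)*(¼) = 6*(¼) = 3/2)
(24 + (N(-2) - 3*3)*(9 + S(9)))² = (24 + (-2 - 3*3)*(9 + 3/2))² = (24 + (-2 - 9)*(21/2))² = (24 - 11*21/2)² = (24 - 231/2)² = (-183/2)² = 33489/4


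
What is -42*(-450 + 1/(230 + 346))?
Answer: 1814393/96 ≈ 18900.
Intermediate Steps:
-42*(-450 + 1/(230 + 346)) = -42*(-450 + 1/576) = -42*(-259199/576) = 1814393/96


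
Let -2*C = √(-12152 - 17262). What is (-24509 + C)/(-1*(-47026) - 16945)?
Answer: -24509/30081 - I*√29414/60162 ≈ -0.81477 - 0.0028507*I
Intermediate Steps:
C = -I*√29414/2 (C = -√(-12152 - 17262)/2 = -I*√29414/2 ≈ -85.753*I)
(-24509 + C)/(-1*(-47026) - 16945) = (-24509 - I*√29414/2)/(-1*(-47026) - 16945) = (-24509 - I*√29414/2)/(47026 - 16945) = (-24509 - I*√29414/2)/30081 = (-24509 - I*√29414/2)*(1/30081) = -24509/30081 - I*√29414/60162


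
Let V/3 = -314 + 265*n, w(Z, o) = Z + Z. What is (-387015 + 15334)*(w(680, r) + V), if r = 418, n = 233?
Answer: -69003692693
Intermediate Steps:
w(Z, o) = 2*Z
V = 184293 (V = 3*(-314 + 265*233) = 3*(-314 + 61745) = 3*61431 = 184293)
(-387015 + 15334)*(w(680, r) + V) = (-387015 + 15334)*(2*680 + 184293) = -371681*(1360 + 184293) = -371681*185653 = -69003692693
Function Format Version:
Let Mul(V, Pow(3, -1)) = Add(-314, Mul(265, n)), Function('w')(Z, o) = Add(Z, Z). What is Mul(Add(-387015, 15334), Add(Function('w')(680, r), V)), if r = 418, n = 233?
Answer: -69003692693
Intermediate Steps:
Function('w')(Z, o) = Mul(2, Z)
V = 184293 (V = Mul(3, Add(-314, Mul(265, 233))) = Mul(3, Add(-314, 61745)) = Mul(3, 61431) = 184293)
Mul(Add(-387015, 15334), Add(Function('w')(680, r), V)) = Mul(Add(-387015, 15334), Add(Mul(2, 680), 184293)) = Mul(-371681, Add(1360, 184293)) = Mul(-371681, 185653) = -69003692693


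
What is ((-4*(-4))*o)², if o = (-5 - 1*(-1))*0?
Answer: 0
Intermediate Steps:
o = 0 (o = (-5 + 1)*0 = -4*0 = 0)
((-4*(-4))*o)² = (-4*(-4)*0)² = (16*0)² = 0² = 0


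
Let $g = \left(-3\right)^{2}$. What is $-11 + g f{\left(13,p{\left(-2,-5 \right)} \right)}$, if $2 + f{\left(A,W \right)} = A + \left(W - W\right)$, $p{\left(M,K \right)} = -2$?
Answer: $88$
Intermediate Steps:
$f{\left(A,W \right)} = -2 + A$ ($f{\left(A,W \right)} = -2 + \left(A + \left(W - W\right)\right) = -2 + \left(A + 0\right) = -2 + A$)
$g = 9$
$-11 + g f{\left(13,p{\left(-2,-5 \right)} \right)} = -11 + 9 \left(-2 + 13\right) = -11 + 9 \cdot 11 = -11 + 99 = 88$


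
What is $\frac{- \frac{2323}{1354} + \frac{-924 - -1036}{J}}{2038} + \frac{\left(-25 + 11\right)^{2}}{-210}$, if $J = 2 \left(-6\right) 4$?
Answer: $- \frac{38714563}{41391780} \approx -0.93532$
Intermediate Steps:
$J = -48$ ($J = \left(-12\right) 4 = -48$)
$\frac{- \frac{2323}{1354} + \frac{-924 - -1036}{J}}{2038} + \frac{\left(-25 + 11\right)^{2}}{-210} = \frac{- \frac{2323}{1354} + \frac{-924 - -1036}{-48}}{2038} + \frac{\left(-25 + 11\right)^{2}}{-210} = \left(\left(-2323\right) \frac{1}{1354} + \left(-924 + 1036\right) \left(- \frac{1}{48}\right)\right) \frac{1}{2038} + \left(-14\right)^{2} \left(- \frac{1}{210}\right) = \left(- \frac{2323}{1354} + 112 \left(- \frac{1}{48}\right)\right) \frac{1}{2038} + 196 \left(- \frac{1}{210}\right) = \left(- \frac{2323}{1354} - \frac{7}{3}\right) \frac{1}{2038} - \frac{14}{15} = \left(- \frac{16447}{4062}\right) \frac{1}{2038} - \frac{14}{15} = - \frac{16447}{8278356} - \frac{14}{15} = - \frac{38714563}{41391780}$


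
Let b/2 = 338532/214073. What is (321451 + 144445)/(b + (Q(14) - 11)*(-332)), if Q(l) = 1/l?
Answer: 349075140428/2720882751 ≈ 128.29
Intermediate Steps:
b = 677064/214073 (b = 2*(338532/214073) = 677064/214073 ≈ 3.1628)
(321451 + 144445)/(b + (Q(14) - 11)*(-332)) = (321451 + 144445)/(677064/214073 + (1/14 - 11)*(-332)) = 465896/(677064/214073 + (1/14 - 11)*(-332)) = 465896/(677064/214073 - 153/14*(-332)) = 465896/(677064/214073 + 25398/7) = 465896/(5441765502/1498511) = 465896*(1498511/5441765502) = 349075140428/2720882751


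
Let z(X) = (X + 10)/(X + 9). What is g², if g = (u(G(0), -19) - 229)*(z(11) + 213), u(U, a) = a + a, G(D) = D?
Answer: 1306510722729/400 ≈ 3.2663e+9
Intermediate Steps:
z(X) = (10 + X)/(9 + X)
u(U, a) = 2*a
g = -1143027/20 (g = (2*(-19) - 229)*((10 + 11)/(9 + 11) + 213) = (-38 - 229)*(21/20 + 213) = -267*((1/20)*21 + 213) = -267*(21/20 + 213) = -267*4281/20 = -1143027/20 ≈ -57151.)
g² = (-1143027/20)² = 1306510722729/400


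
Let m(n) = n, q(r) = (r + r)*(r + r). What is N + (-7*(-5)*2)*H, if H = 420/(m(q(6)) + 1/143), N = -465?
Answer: -5371545/20593 ≈ -260.84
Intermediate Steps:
q(r) = 4*r² (q(r) = (2*r)*(2*r) = 4*r²)
H = 60060/20593 (H = 420/(4*6² + 1/143) = 420/(4*36 + 1/143) = 420/(144 + 1/143) = 420/(20593/143) = 420*(143/20593) = 60060/20593 ≈ 2.9165)
N + (-7*(-5)*2)*H = -465 + (-7*(-5)*2)*(60060/20593) = -465 + (35*2)*(60060/20593) = -465 + 70*(60060/20593) = -465 + 4204200/20593 = -5371545/20593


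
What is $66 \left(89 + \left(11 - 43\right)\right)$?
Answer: $3762$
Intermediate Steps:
$66 \left(89 + \left(11 - 43\right)\right) = 66 \left(89 - 32\right) = 66 \cdot 57 = 3762$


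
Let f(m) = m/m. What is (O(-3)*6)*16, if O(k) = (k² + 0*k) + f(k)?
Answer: 960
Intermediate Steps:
f(m) = 1
O(k) = 1 + k² (O(k) = (k² + 0*k) + 1 = (k² + 0) + 1 = k² + 1 = 1 + k²)
(O(-3)*6)*16 = ((1 + (-3)²)*6)*16 = ((1 + 9)*6)*16 = (10*6)*16 = 60*16 = 960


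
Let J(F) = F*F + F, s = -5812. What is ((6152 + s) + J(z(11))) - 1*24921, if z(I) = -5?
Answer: -24561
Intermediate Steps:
J(F) = F + F² (J(F) = F² + F = F + F²)
((6152 + s) + J(z(11))) - 1*24921 = ((6152 - 5812) - 5*(1 - 5)) - 1*24921 = (340 - 5*(-4)) - 24921 = (340 + 20) - 24921 = 360 - 24921 = -24561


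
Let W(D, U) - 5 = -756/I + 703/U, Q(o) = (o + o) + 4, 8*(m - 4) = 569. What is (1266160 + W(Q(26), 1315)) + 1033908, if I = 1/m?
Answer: 5899823861/2630 ≈ 2.2433e+6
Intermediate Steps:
m = 601/8 (m = 4 + (⅛)*569 = 4 + 569/8 = 601/8 ≈ 75.125)
I = 8/601 (I = 1/(601/8) = 8/601 ≈ 0.013311)
Q(o) = 4 + 2*o (Q(o) = 2*o + 4 = 4 + 2*o)
W(D, U) = -113579/2 + 703/U (W(D, U) = 5 + (-756/8/601 + 703/U) = 5 + (-756*601/8 + 703/U) = 5 + (-113589/2 + 703/U) = -113579/2 + 703/U)
(1266160 + W(Q(26), 1315)) + 1033908 = (1266160 + (-113579/2 + 703/1315)) + 1033908 = (1266160 - 149354979/2630) + 1033908 = 3180645821/2630 + 1033908 = 5899823861/2630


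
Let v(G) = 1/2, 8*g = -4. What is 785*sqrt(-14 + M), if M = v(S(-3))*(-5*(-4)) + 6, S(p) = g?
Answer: 785*sqrt(2) ≈ 1110.2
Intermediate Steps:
g = -1/2 (g = (1/8)*(-4) = -1/2 ≈ -0.50000)
S(p) = -1/2
v(G) = 1/2
M = 16 (M = (-5*(-4))/2 + 6 = (1/2)*20 + 6 = 10 + 6 = 16)
785*sqrt(-14 + M) = 785*sqrt(-14 + 16) = 785*sqrt(2)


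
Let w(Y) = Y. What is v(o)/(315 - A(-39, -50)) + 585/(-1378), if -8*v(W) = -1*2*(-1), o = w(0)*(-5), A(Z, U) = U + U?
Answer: -37403/87980 ≈ -0.42513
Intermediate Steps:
A(Z, U) = 2*U
o = 0 (o = 0*(-5) = 0)
v(W) = -¼ (v(W) = -(-1*2)*(-1)/8 = -(-1)*(-1)/4 = -⅛*2 = -¼)
v(o)/(315 - A(-39, -50)) + 585/(-1378) = -1/(4*(315 - 2*(-50))) + 585/(-1378) = -1/(4*(315 - 1*(-100))) + 585*(-1/1378) = -1/(4*(315 + 100)) - 45/106 = -¼/415 - 45/106 = -¼*1/415 - 45/106 = -1/1660 - 45/106 = -37403/87980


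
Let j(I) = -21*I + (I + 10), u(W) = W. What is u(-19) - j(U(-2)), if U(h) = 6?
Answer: 91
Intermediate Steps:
j(I) = 10 - 20*I (j(I) = -21*I + (10 + I) = 10 - 20*I)
u(-19) - j(U(-2)) = -19 - (10 - 20*6) = -19 - (10 - 120) = -19 - 1*(-110) = -19 + 110 = 91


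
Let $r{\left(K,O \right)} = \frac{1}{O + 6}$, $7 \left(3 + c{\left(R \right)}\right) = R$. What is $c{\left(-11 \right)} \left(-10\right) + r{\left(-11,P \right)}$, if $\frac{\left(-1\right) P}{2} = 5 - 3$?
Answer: $\frac{647}{14} \approx 46.214$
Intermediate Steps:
$P = -4$ ($P = - 2 \left(5 - 3\right) = \left(-2\right) 2 = -4$)
$c{\left(R \right)} = -3 + \frac{R}{7}$
$r{\left(K,O \right)} = \frac{1}{6 + O}$
$c{\left(-11 \right)} \left(-10\right) + r{\left(-11,P \right)} = \left(-3 + \frac{1}{7} \left(-11\right)\right) \left(-10\right) + \frac{1}{6 - 4} = \left(-3 - \frac{11}{7}\right) \left(-10\right) + \frac{1}{2} = \left(- \frac{32}{7}\right) \left(-10\right) + \frac{1}{2} = \frac{320}{7} + \frac{1}{2} = \frac{647}{14}$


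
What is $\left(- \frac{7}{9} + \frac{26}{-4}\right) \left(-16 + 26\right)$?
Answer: $- \frac{655}{9} \approx -72.778$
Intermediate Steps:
$\left(- \frac{7}{9} + \frac{26}{-4}\right) \left(-16 + 26\right) = \left(\left(-7\right) \frac{1}{9} + 26 \left(- \frac{1}{4}\right)\right) 10 = \left(- \frac{7}{9} - \frac{13}{2}\right) 10 = \left(- \frac{131}{18}\right) 10 = - \frac{655}{9}$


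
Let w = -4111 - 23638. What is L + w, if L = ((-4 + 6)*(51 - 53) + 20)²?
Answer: -27493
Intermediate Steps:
w = -27749
L = 256 (L = (2*(-2) + 20)² = (-4 + 20)² = 16² = 256)
L + w = 256 - 27749 = -27493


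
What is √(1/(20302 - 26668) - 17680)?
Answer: 10609*I*√6366/6366 ≈ 132.97*I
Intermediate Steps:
√(1/(20302 - 26668) - 17680) = √(1/(-6366) - 17680) = √(-1/6366 - 17680) = √(-112550881/6366) = 10609*I*√6366/6366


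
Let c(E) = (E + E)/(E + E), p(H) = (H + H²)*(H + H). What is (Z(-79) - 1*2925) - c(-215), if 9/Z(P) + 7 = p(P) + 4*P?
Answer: -2849687003/973919 ≈ -2926.0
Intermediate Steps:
p(H) = 2*H*(H + H²) (p(H) = (H + H²)*(2*H) = 2*H*(H + H²))
Z(P) = 9/(-7 + 4*P + 2*P²*(1 + P)) (Z(P) = 9/(-7 + (2*P²*(1 + P) + 4*P)) = 9/(-7 + (4*P + 2*P²*(1 + P))) = 9/(-7 + 4*P + 2*P²*(1 + P)))
c(E) = 1 (c(E) = (2*E)/((2*E)) = (2*E)*(1/(2*E)) = 1)
(Z(-79) - 1*2925) - c(-215) = (9/(-7 + 4*(-79) + 2*(-79)²*(1 - 79)) - 1*2925) - 1*1 = (9/(-7 - 316 + 2*6241*(-78)) - 2925) - 1 = (9/(-7 - 316 - 973596) - 2925) - 1 = (9/(-973919) - 2925) - 1 = (9*(-1/973919) - 2925) - 1 = (-9/973919 - 2925) - 1 = -2848713084/973919 - 1 = -2849687003/973919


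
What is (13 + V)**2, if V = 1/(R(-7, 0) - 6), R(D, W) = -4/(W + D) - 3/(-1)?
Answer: 45796/289 ≈ 158.46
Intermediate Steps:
R(D, W) = 3 - 4/(D + W) (R(D, W) = -4/(D + W) - 3*(-1) = -4/(D + W) + 3 = 3 - 4/(D + W))
V = -7/17 (V = 1/((-4 + 3*(-7) + 3*0)/(-7 + 0) - 6) = 1/((-4 - 21 + 0)/(-7) - 6) = 1/(-1/7*(-25) - 6) = 1/(25/7 - 6) = 1/(-17/7) = -7/17 ≈ -0.41176)
(13 + V)**2 = (13 - 7/17)**2 = (214/17)**2 = 45796/289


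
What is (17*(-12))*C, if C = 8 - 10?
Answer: 408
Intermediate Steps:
C = -2
(17*(-12))*C = (17*(-12))*(-2) = -204*(-2) = 408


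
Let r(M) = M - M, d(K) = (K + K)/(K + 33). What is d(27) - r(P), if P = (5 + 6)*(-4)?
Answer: 9/10 ≈ 0.90000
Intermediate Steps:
d(K) = 2*K/(33 + K) (d(K) = (2*K)/(33 + K) = 2*K/(33 + K))
P = -44 (P = 11*(-4) = -44)
r(M) = 0
d(27) - r(P) = 2*27/(33 + 27) - 1*0 = 2*27/60 + 0 = 2*27*(1/60) + 0 = 9/10 + 0 = 9/10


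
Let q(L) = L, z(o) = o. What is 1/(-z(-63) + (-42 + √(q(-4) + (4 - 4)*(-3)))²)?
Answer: 1823/3351553 + 168*I/3351553 ≈ 0.00054393 + 5.0126e-5*I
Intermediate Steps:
1/(-z(-63) + (-42 + √(q(-4) + (4 - 4)*(-3)))²) = 1/(-1*(-63) + (-42 + √(-4 + (4 - 4)*(-3)))²) = 1/(63 + (-42 + √(-4 + 0*(-3)))²) = 1/(63 + (-42 + √(-4 + 0))²) = 1/(63 + (-42 + √(-4))²) = 1/(63 + (-42 + 2*I)²)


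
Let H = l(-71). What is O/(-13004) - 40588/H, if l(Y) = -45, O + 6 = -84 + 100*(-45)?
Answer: 264006451/292590 ≈ 902.31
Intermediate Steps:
O = -4590 (O = -6 + (-84 + 100*(-45)) = -6 + (-84 - 4500) = -6 - 4584 = -4590)
H = -45
O/(-13004) - 40588/H = -4590/(-13004) - 40588/(-45) = -4590*(-1/13004) - 40588*(-1/45) = 2295/6502 + 40588/45 = 264006451/292590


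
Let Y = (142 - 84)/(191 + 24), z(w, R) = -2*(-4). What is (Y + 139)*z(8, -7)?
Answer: 239544/215 ≈ 1114.2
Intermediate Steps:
z(w, R) = 8
Y = 58/215 ≈ 0.26977
(Y + 139)*z(8, -7) = (58/215 + 139)*8 = (29943/215)*8 = 239544/215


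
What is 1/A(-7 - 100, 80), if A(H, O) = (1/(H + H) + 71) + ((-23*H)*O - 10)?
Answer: 214/42145373 ≈ 5.0777e-6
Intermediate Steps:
A(H, O) = 61 + 1/(2*H) - 23*H*O (A(H, O) = (1/(2*H) + 71) + (-23*H*O - 10) = (1/(2*H) + 71) + (-10 - 23*H*O) = (71 + 1/(2*H)) + (-10 - 23*H*O) = 61 + 1/(2*H) - 23*H*O)
1/A(-7 - 100, 80) = 1/(61 + 1/(2*(-7 - 100)) - 23*(-7 - 100)*80) = 1/(61 + (½)/(-107) - 23*(-107)*80) = 1/(61 + (½)*(-1/107) + 196880) = 1/(61 - 1/214 + 196880) = 1/(42145373/214) = 214/42145373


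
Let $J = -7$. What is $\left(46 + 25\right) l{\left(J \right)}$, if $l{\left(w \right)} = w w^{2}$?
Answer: $-24353$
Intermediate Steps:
$l{\left(w \right)} = w^{3}$
$\left(46 + 25\right) l{\left(J \right)} = \left(46 + 25\right) \left(-7\right)^{3} = 71 \left(-343\right) = -24353$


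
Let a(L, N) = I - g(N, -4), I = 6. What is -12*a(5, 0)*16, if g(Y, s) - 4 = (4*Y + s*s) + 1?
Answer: 2880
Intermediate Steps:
g(Y, s) = 5 + s² + 4*Y (g(Y, s) = 4 + ((4*Y + s*s) + 1) = 4 + ((4*Y + s²) + 1) = 4 + ((s² + 4*Y) + 1) = 4 + (1 + s² + 4*Y) = 5 + s² + 4*Y)
a(L, N) = -15 - 4*N (a(L, N) = 6 - (5 + (-4)² + 4*N) = 6 - (5 + 16 + 4*N) = 6 - (21 + 4*N) = 6 + (-21 - 4*N) = -15 - 4*N)
-12*a(5, 0)*16 = -12*(-15 - 4*0)*16 = -12*(-15 + 0)*16 = -12*(-15)*16 = 180*16 = 2880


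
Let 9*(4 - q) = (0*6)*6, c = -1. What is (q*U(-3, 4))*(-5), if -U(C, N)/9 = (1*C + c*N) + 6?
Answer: -180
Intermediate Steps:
q = 4 (q = 4 - 0*6*6/9 = 4 - 0*6 = 4 - ⅑*0 = 4 + 0 = 4)
U(C, N) = -54 - 9*C + 9*N (U(C, N) = -9*((1*C - N) + 6) = -9*((C - N) + 6) = -9*(6 + C - N) = -54 - 9*C + 9*N)
(q*U(-3, 4))*(-5) = (4*(-54 - 9*(-3) + 9*4))*(-5) = (4*(-54 + 27 + 36))*(-5) = (4*9)*(-5) = 36*(-5) = -180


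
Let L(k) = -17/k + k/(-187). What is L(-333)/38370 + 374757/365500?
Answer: 5267429022967/5137077280500 ≈ 1.0254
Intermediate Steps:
L(k) = -17/k - k/187 (L(k) = -17/k + k*(-1/187) = -17/k - k/187)
L(-333)/38370 + 374757/365500 = (-17/(-333) - 1/187*(-333))/38370 + 374757/365500 = (-17*(-1/333) + 333/187)*(1/38370) + 374757*(1/365500) = (17/333 + 333/187)*(1/38370) + 374757/365500 = (114068/62271)*(1/38370) + 374757/365500 = 57034/1194669135 + 374757/365500 = 5267429022967/5137077280500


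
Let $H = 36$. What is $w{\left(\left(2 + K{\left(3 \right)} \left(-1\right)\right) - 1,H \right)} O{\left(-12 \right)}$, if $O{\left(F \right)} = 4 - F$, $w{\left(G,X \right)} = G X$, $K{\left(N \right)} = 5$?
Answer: $-2304$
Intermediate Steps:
$w{\left(\left(2 + K{\left(3 \right)} \left(-1\right)\right) - 1,H \right)} O{\left(-12 \right)} = \left(\left(2 + 5 \left(-1\right)\right) - 1\right) 36 \left(4 - -12\right) = \left(\left(2 - 5\right) - 1\right) 36 \left(4 + 12\right) = \left(-3 - 1\right) 36 \cdot 16 = \left(-4\right) 36 \cdot 16 = \left(-144\right) 16 = -2304$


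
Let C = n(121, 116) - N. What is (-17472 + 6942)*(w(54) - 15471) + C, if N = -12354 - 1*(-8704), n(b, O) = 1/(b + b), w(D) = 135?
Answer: 39080998661/242 ≈ 1.6149e+8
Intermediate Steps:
n(b, O) = 1/(2*b)
N = -3650 (N = -12354 + 8704 = -3650)
C = 883301/242 (C = (½)/121 - 1*(-3650) = (½)*(1/121) + 3650 = 1/242 + 3650 = 883301/242 ≈ 3650.0)
(-17472 + 6942)*(w(54) - 15471) + C = (-17472 + 6942)*(135 - 15471) + 883301/242 = -10530*(-15336) + 883301/242 = 161488080 + 883301/242 = 39080998661/242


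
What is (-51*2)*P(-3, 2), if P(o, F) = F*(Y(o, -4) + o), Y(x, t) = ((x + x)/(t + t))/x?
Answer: 663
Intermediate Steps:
Y(x, t) = 1/t (Y(x, t) = ((2*x)/((2*t)))/x = ((2*x)*(1/(2*t)))/x = (x/t)/x = 1/t)
P(o, F) = F*(-¼ + o) (P(o, F) = F*(1/(-4) + o) = F*(-¼ + o))
(-51*2)*P(-3, 2) = (-51*2)*(2*(-¼ - 3)) = -204*(-13)/4 = -102*(-13/2) = 663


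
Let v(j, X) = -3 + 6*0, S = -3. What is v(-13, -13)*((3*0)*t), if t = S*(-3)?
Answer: 0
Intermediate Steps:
v(j, X) = -3 (v(j, X) = -3 + 0 = -3)
t = 9 (t = -3*(-3) = 9)
v(-13, -13)*((3*0)*t) = -3*3*0*9 = -0*9 = -3*0 = 0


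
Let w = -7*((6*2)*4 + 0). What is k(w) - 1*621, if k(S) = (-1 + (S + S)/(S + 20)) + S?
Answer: -75514/79 ≈ -955.87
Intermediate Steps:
w = -336 (w = -7*(12*4 + 0) = -7*(48 + 0) = -7*48 = -336)
k(S) = -1 + S + 2*S/(20 + S) (k(S) = (-1 + (2*S)/(20 + S)) + S = (-1 + 2*S/(20 + S)) + S = -1 + S + 2*S/(20 + S))
k(w) - 1*621 = (-20 + (-336)² + 21*(-336))/(20 - 336) - 1*621 = (-20 + 112896 - 7056)/(-316) - 621 = -1/316*105820 - 621 = -26455/79 - 621 = -75514/79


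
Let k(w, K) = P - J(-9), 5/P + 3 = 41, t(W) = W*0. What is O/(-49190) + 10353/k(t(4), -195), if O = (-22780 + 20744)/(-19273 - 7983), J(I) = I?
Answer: 131864763996617/116307689020 ≈ 1133.8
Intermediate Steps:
t(W) = 0
P = 5/38 (P = 5/(-3 + 41) = 5/38 ≈ 0.13158)
O = 509/6814 (O = -2036/(-27256) = -2036*(-1/27256) = 509/6814 ≈ 0.074699)
k(w, K) = 347/38 (k(w, K) = 5/38 - 1*(-9) = 5/38 + 9 = 347/38)
O/(-49190) + 10353/k(t(4), -195) = (509/6814)/(-49190) + 10353/(347/38) = (509/6814)*(-1/49190) + 10353*(38/347) = -509/335180660 + 393414/347 = 131864763996617/116307689020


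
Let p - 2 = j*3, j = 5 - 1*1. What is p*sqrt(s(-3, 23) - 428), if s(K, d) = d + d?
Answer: 14*I*sqrt(382) ≈ 273.63*I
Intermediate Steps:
s(K, d) = 2*d
j = 4 (j = 5 - 1 = 4)
p = 14 (p = 2 + 4*3 = 2 + 12 = 14)
p*sqrt(s(-3, 23) - 428) = 14*sqrt(2*23 - 428) = 14*sqrt(46 - 428) = 14*sqrt(-382) = 14*(I*sqrt(382)) = 14*I*sqrt(382)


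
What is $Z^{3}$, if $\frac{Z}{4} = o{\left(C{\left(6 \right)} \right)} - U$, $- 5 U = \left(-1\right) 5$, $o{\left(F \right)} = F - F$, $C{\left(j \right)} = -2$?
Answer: $-64$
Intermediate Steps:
$o{\left(F \right)} = 0$
$U = 1$ ($U = - \frac{\left(-1\right) 5}{5} = \left(- \frac{1}{5}\right) \left(-5\right) = 1$)
$Z = -4$ ($Z = 4 \left(0 - 1\right) = 4 \left(-1\right) = -4$)
$Z^{3} = \left(-4\right)^{3} = -64$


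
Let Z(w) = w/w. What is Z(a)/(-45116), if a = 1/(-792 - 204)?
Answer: -1/45116 ≈ -2.2165e-5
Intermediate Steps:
a = -1/996 (a = 1/(-996) = -1/996 ≈ -0.0010040)
Z(w) = 1
Z(a)/(-45116) = 1/(-45116) = 1*(-1/45116) = -1/45116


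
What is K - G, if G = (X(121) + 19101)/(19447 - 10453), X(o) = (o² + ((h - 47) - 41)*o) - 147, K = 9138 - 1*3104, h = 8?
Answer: 54245881/8994 ≈ 6031.3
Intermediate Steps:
K = 6034 (K = 9138 - 3104 = 6034)
X(o) = -147 + o² - 80*o (X(o) = (o² + ((8 - 47) - 41)*o) - 147 = (o² + (-39 - 41)*o) - 147 = (o² - 80*o) - 147 = -147 + o² - 80*o)
G = 23915/8994 (G = ((-147 + 121² - 80*121) + 19101)/(19447 - 10453) = ((-147 + 14641 - 9680) + 19101)/8994 = (4814 + 19101)*(1/8994) = 23915*(1/8994) = 23915/8994 ≈ 2.6590)
K - G = 6034 - 1*23915/8994 = 6034 - 23915/8994 = 54245881/8994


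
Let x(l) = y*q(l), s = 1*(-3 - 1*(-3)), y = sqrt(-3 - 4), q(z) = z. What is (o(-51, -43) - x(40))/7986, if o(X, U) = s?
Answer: -20*I*sqrt(7)/3993 ≈ -0.013252*I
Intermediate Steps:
y = I*sqrt(7) (y = sqrt(-7) = I*sqrt(7) ≈ 2.6458*I)
s = 0 (s = 1*(-3 + 3) = 1*0 = 0)
x(l) = I*l*sqrt(7) (x(l) = (I*sqrt(7))*l = I*l*sqrt(7))
o(X, U) = 0
(o(-51, -43) - x(40))/7986 = (0 - I*40*sqrt(7))/7986 = (0 - 40*I*sqrt(7))*(1/7986) = -40*I*sqrt(7)*(1/7986) = -20*I*sqrt(7)/3993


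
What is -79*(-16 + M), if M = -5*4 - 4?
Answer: 3160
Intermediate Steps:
M = -24 (M = -20 - 4 = -24)
-79*(-16 + M) = -79*(-16 - 24) = -79*(-40) = 3160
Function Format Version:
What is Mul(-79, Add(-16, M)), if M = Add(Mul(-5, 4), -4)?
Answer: 3160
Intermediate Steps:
M = -24 (M = Add(-20, -4) = -24)
Mul(-79, Add(-16, M)) = Mul(-79, Add(-16, -24)) = Mul(-79, -40) = 3160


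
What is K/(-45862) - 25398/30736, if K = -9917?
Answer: -12646973/20729624 ≈ -0.61009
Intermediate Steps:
K/(-45862) - 25398/30736 = -9917/(-45862) - 25398/30736 = -9917*(-1/45862) - 25398*1/30736 = 9917/45862 - 747/904 = -12646973/20729624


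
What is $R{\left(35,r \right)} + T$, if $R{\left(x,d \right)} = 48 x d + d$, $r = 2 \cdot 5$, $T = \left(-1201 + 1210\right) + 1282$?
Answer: $18101$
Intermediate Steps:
$T = 1291$ ($T = 9 + 1282 = 1291$)
$r = 10$
$R{\left(x,d \right)} = d + 48 d x$ ($R{\left(x,d \right)} = 48 d x + d = d + 48 d x$)
$R{\left(35,r \right)} + T = 10 \left(1 + 48 \cdot 35\right) + 1291 = 10 \left(1 + 1680\right) + 1291 = 10 \cdot 1681 + 1291 = 16810 + 1291 = 18101$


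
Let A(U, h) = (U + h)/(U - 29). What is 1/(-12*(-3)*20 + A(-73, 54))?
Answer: 102/73459 ≈ 0.0013885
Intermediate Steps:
A(U, h) = (U + h)/(-29 + U)
1/(-12*(-3)*20 + A(-73, 54)) = 1/(-12*(-3)*20 + (-73 + 54)/(-29 - 73)) = 1/(36*20 - 19/(-102)) = 1/(720 - 1/102*(-19)) = 1/(720 + 19/102) = 1/(73459/102) = 102/73459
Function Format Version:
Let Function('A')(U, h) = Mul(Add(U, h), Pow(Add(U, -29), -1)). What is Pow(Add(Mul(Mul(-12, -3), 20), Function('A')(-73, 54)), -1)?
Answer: Rational(102, 73459) ≈ 0.0013885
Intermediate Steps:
Function('A')(U, h) = Mul(Pow(Add(-29, U), -1), Add(U, h)) (Function('A')(U, h) = Mul(Add(U, h), Pow(Add(-29, U), -1)) = Mul(Pow(Add(-29, U), -1), Add(U, h)))
Pow(Add(Mul(Mul(-12, -3), 20), Function('A')(-73, 54)), -1) = Pow(Add(Mul(Mul(-12, -3), 20), Mul(Pow(Add(-29, -73), -1), Add(-73, 54))), -1) = Pow(Add(Mul(36, 20), Mul(Pow(-102, -1), -19)), -1) = Pow(Add(720, Mul(Rational(-1, 102), -19)), -1) = Pow(Add(720, Rational(19, 102)), -1) = Pow(Rational(73459, 102), -1) = Rational(102, 73459)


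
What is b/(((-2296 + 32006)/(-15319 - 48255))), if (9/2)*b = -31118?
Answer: 1978295732/133695 ≈ 14797.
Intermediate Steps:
b = -62236/9 (b = (2/9)*(-31118) = -62236/9 ≈ -6915.1)
b/(((-2296 + 32006)/(-15319 - 48255))) = -62236*(-15319 - 48255)/(-2296 + 32006)/9 = -62236/(9*(29710/(-63574))) = -62236/(9*(29710*(-1/63574))) = -62236/(9*(-14855/31787)) = -62236/9*(-31787/14855) = 1978295732/133695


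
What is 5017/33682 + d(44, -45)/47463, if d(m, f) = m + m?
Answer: 241085887/1598648766 ≈ 0.15081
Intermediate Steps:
d(m, f) = 2*m
5017/33682 + d(44, -45)/47463 = 5017/33682 + (2*44)/47463 = 5017*(1/33682) + 88*(1/47463) = 5017/33682 + 88/47463 = 241085887/1598648766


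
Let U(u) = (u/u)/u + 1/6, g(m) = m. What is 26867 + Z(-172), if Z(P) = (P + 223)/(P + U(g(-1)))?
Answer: 1638869/61 ≈ 26867.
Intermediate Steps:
U(u) = 1/6 + 1/u (U(u) = 1/u + 1*(1/6) = 1/u + 1/6 = 1/6 + 1/u)
Z(P) = (223 + P)/(-5/6 + P) (Z(P) = (P + 223)/(P + (1/6)*(6 - 1)/(-1)) = (223 + P)/(P + (1/6)*(-1)*5) = (223 + P)/(P - 5/6) = (223 + P)/(-5/6 + P))
26867 + Z(-172) = 26867 + 6*(223 - 172)/(-5 + 6*(-172)) = 26867 + 6*51/(-5 - 1032) = 26867 + 6*51/(-1037) = 26867 + 6*(-1/1037)*51 = 26867 - 18/61 = 1638869/61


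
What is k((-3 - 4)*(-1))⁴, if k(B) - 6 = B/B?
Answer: 2401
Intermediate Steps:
k(B) = 7 (k(B) = 6 + B/B = 6 + 1 = 7)
k((-3 - 4)*(-1))⁴ = 7⁴ = 2401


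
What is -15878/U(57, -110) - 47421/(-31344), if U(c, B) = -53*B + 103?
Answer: -4241789/3646352 ≈ -1.1633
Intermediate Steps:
U(c, B) = 103 - 53*B
-15878/U(57, -110) - 47421/(-31344) = -15878/(103 - 53*(-110)) - 47421/(-31344) = -15878/(103 + 5830) - 47421*(-1/31344) = -15878/5933 + 15807/10448 = -15878*1/5933 + 15807/10448 = -934/349 + 15807/10448 = -4241789/3646352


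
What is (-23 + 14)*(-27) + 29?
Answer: 272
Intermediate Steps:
(-23 + 14)*(-27) + 29 = -9*(-27) + 29 = 243 + 29 = 272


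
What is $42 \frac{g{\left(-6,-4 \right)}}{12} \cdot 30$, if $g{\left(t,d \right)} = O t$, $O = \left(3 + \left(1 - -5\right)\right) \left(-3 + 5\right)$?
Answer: $-11340$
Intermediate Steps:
$O = 18$ ($O = \left(3 + \left(1 + 5\right)\right) 2 = \left(3 + 6\right) 2 = 9 \cdot 2 = 18$)
$g{\left(t,d \right)} = 18 t$
$42 \frac{g{\left(-6,-4 \right)}}{12} \cdot 30 = 42 \frac{18 \left(-6\right)}{12} \cdot 30 = 42 \left(\left(-108\right) \frac{1}{12}\right) 30 = 42 \left(-9\right) 30 = \left(-378\right) 30 = -11340$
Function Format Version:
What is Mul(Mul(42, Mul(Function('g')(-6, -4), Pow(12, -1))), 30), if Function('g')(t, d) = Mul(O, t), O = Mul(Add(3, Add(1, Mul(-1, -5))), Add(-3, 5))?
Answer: -11340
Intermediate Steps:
O = 18 (O = Mul(Add(3, Add(1, 5)), 2) = Mul(Add(3, 6), 2) = Mul(9, 2) = 18)
Function('g')(t, d) = Mul(18, t)
Mul(Mul(42, Mul(Function('g')(-6, -4), Pow(12, -1))), 30) = Mul(Mul(42, Mul(Mul(18, -6), Pow(12, -1))), 30) = Mul(Mul(42, Mul(-108, Rational(1, 12))), 30) = Mul(Mul(42, -9), 30) = Mul(-378, 30) = -11340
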